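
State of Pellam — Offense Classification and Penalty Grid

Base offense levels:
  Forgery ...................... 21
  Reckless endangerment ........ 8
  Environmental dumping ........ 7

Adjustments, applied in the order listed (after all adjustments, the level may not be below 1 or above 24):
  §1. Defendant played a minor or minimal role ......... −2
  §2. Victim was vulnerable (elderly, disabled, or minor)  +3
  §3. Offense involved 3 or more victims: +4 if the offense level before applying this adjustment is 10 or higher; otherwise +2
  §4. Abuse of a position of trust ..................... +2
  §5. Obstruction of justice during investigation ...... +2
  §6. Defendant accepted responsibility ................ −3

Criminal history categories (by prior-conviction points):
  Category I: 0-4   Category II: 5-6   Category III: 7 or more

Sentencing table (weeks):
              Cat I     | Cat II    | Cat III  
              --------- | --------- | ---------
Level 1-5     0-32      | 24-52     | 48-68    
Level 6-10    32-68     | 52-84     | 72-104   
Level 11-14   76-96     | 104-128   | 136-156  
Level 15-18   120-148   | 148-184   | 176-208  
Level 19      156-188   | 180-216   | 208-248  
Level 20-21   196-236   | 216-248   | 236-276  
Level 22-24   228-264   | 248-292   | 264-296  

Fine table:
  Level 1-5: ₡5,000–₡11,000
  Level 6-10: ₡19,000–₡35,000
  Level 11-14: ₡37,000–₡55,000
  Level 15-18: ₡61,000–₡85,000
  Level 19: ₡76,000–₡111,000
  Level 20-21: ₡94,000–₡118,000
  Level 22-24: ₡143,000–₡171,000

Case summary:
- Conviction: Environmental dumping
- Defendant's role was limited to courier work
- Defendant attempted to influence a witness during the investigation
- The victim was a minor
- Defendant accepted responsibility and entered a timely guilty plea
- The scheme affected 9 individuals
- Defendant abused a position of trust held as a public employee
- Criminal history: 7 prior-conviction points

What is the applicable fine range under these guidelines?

Base offense level for environmental dumping: 7.
§1 applies: 7 − 2 = 5.
§2 applies: 5 + 3 = 8.
§3 applies (level before this adjustment is 8 < 10, so +2): 8 + 2 = 10.
§4 applies: 10 + 2 = 12.
§5 applies: 12 + 2 = 14.
§6 applies: 14 − 3 = 11.
Final offense level: 11.
Level 11 falls in the 11-14 band.
Fine table: Level 11-14 → ₡37,000–₡55,000.

₡37,000–₡55,000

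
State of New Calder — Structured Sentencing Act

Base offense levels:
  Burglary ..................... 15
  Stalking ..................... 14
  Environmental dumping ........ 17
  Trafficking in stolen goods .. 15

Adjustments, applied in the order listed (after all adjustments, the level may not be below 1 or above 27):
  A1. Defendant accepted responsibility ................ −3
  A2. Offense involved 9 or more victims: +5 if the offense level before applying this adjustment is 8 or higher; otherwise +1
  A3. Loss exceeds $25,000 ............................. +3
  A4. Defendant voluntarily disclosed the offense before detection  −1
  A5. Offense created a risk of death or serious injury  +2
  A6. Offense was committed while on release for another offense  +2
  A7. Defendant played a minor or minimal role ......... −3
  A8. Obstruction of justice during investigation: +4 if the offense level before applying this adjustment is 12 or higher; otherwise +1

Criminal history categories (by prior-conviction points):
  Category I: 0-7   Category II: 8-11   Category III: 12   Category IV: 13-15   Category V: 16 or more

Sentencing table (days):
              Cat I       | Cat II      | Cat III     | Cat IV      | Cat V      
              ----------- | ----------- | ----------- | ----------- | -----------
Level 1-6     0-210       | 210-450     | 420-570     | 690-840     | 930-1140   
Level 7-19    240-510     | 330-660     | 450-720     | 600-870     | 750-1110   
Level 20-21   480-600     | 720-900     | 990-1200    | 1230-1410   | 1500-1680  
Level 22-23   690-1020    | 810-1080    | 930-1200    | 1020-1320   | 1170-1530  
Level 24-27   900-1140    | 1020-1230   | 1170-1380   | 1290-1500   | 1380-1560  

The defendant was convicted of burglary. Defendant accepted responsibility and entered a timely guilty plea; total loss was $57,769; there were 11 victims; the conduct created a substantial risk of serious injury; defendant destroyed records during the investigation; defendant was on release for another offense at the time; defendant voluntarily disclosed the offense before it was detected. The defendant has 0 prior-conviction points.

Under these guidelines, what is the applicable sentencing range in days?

900-1140 days

Base offense level for burglary: 15.
A1 applies: 15 − 3 = 12.
A2 applies (level before this adjustment is 12 ≥ 8, so +5): 12 + 5 = 17.
A3 applies: 17 + 3 = 20.
A4 applies: 20 − 1 = 19.
A5 applies: 19 + 2 = 21.
A6 applies: 21 + 2 = 23.
A8 applies (level before this adjustment is 23 ≥ 12, so +4): 23 + 4 = 27.
Final offense level: 27.
Criminal history: 0 prior points → Category I (0-7).
Level 27 falls in the 24-27 band.
Grid: Level 24-27 × Category I = 900-1140 days.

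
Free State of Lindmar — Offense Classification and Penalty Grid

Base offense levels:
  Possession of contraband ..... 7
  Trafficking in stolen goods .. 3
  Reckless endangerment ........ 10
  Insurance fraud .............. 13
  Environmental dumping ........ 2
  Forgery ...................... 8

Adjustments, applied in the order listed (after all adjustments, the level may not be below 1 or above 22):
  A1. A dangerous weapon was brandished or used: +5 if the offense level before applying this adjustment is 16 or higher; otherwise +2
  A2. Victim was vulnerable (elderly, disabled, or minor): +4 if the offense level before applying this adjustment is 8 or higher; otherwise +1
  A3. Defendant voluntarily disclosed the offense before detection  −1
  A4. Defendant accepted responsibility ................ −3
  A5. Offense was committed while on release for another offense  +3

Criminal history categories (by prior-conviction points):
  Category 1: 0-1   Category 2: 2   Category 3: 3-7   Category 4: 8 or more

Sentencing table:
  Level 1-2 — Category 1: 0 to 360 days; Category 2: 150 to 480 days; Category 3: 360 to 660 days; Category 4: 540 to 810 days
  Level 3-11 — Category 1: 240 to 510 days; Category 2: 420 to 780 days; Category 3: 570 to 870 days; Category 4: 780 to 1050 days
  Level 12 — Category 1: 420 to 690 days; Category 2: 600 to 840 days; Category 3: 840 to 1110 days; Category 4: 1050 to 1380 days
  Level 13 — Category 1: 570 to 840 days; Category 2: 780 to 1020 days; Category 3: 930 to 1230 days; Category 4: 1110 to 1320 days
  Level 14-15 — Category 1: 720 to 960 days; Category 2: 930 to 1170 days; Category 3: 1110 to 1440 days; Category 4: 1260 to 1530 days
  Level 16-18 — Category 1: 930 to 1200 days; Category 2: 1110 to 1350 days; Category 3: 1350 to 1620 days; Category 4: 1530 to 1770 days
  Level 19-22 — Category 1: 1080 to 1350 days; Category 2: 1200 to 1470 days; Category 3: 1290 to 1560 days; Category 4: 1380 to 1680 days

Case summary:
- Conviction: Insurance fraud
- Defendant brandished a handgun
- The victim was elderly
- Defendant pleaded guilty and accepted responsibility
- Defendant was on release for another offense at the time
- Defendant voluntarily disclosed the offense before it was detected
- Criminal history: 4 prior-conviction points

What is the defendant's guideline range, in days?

1350-1620 days

Base offense level for insurance fraud: 13.
A1 applies (level before this adjustment is 13 < 16, so +2): 13 + 2 = 15.
A2 applies (level before this adjustment is 15 ≥ 8, so +4): 15 + 4 = 19.
A3 applies: 19 − 1 = 18.
A4 applies: 18 − 3 = 15.
A5 applies: 15 + 3 = 18.
Final offense level: 18.
Criminal history: 4 prior points → Category 3 (3-7).
Level 18 falls in the 16-18 band.
Grid: Level 16-18 × Category 3 = 1350-1620 days.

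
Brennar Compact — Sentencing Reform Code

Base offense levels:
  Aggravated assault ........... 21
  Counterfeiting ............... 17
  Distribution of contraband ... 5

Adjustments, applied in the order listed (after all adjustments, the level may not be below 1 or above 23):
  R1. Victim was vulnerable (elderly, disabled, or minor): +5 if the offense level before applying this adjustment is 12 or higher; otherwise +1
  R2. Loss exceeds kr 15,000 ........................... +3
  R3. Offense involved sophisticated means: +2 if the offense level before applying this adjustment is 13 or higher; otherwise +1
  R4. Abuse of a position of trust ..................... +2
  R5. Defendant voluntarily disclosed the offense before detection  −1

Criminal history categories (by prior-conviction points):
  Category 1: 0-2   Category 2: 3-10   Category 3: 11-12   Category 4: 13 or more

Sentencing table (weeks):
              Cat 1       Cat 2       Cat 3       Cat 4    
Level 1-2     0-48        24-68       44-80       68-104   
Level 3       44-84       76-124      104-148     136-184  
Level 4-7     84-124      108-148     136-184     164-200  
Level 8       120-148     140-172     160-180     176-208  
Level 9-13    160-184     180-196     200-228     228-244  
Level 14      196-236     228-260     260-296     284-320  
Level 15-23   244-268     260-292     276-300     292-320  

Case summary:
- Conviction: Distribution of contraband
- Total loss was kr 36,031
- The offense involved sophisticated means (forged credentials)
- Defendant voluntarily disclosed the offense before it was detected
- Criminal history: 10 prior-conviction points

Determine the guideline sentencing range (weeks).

140-172 weeks

Base offense level for distribution of contraband: 5.
R2 applies: 5 + 3 = 8.
R3 applies (level before this adjustment is 8 < 13, so +1): 8 + 1 = 9.
R5 applies: 9 − 1 = 8.
Final offense level: 8.
Criminal history: 10 prior points → Category 2 (3-10).
Level 8 falls in the 8 band.
Grid: Level 8 × Category 2 = 140-172 weeks.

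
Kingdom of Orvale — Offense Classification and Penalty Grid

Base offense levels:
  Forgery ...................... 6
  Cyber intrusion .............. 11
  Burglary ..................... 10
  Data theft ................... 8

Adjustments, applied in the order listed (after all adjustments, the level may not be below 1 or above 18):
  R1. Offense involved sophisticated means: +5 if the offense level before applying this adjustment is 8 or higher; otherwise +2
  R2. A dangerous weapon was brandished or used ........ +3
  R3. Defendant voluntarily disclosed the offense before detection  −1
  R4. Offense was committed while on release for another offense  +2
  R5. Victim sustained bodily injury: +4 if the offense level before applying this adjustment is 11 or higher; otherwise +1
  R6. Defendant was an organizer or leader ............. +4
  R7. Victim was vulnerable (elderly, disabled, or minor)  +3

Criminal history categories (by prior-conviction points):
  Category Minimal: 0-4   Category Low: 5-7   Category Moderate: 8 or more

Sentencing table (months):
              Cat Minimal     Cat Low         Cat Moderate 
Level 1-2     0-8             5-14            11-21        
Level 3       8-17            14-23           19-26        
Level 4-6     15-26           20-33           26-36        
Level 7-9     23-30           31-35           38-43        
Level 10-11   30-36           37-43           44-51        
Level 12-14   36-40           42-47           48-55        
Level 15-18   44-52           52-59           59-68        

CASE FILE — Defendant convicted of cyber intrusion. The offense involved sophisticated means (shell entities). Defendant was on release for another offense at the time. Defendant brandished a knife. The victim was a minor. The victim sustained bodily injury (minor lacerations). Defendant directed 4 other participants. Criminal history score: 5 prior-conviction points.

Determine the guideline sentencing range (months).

52-59 months

Base offense level for cyber intrusion: 11.
R1 applies (level before this adjustment is 11 ≥ 8, so +5): 11 + 5 = 16.
R2 applies: 16 + 3 = 19.
R4 applies: 19 + 2 = 21.
R5 applies (level before this adjustment is 21 ≥ 11, so +4): 21 + 4 = 25.
R6 applies: 25 + 4 = 29.
R7 applies: 29 + 3 = 32.
Level 32 exceeds the maximum of 18; capped at 18.
Final offense level: 18.
Criminal history: 5 prior points → Category Low (5-7).
Level 18 falls in the 15-18 band.
Grid: Level 15-18 × Category Low = 52-59 months.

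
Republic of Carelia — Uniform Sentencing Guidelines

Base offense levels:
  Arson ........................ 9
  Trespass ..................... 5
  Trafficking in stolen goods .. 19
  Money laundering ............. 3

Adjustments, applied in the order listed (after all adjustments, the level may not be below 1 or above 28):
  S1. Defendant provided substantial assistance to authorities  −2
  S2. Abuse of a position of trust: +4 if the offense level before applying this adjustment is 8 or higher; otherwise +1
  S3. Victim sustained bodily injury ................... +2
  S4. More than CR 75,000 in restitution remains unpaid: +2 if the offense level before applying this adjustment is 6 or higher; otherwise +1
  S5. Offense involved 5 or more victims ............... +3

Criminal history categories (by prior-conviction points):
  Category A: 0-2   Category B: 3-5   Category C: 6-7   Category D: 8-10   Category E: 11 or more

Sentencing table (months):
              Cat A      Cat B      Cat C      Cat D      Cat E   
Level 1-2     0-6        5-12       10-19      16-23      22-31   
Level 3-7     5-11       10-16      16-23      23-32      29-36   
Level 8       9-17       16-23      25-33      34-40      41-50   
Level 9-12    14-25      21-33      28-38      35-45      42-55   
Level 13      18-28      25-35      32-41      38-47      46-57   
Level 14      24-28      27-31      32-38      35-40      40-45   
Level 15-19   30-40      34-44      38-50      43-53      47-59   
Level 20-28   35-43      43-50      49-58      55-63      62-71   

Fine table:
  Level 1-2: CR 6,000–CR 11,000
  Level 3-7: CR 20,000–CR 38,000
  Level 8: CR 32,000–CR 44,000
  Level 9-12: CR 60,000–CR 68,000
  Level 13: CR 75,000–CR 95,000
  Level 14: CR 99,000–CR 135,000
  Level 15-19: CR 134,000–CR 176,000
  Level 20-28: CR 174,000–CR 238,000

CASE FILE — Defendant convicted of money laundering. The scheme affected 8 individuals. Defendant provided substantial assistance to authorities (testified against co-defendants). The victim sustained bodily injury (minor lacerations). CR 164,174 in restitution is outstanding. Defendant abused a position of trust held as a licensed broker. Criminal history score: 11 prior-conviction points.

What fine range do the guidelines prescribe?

Base offense level for money laundering: 3.
S1 applies: 3 − 2 = 1.
S2 applies (level before this adjustment is 1 < 8, so +1): 1 + 1 = 2.
S3 applies: 2 + 2 = 4.
S4 applies (level before this adjustment is 4 < 6, so +1): 4 + 1 = 5.
S5 applies: 5 + 3 = 8.
Final offense level: 8.
Level 8 falls in the 8 band.
Fine table: Level 8 → CR 32,000–CR 44,000.

CR 32,000–CR 44,000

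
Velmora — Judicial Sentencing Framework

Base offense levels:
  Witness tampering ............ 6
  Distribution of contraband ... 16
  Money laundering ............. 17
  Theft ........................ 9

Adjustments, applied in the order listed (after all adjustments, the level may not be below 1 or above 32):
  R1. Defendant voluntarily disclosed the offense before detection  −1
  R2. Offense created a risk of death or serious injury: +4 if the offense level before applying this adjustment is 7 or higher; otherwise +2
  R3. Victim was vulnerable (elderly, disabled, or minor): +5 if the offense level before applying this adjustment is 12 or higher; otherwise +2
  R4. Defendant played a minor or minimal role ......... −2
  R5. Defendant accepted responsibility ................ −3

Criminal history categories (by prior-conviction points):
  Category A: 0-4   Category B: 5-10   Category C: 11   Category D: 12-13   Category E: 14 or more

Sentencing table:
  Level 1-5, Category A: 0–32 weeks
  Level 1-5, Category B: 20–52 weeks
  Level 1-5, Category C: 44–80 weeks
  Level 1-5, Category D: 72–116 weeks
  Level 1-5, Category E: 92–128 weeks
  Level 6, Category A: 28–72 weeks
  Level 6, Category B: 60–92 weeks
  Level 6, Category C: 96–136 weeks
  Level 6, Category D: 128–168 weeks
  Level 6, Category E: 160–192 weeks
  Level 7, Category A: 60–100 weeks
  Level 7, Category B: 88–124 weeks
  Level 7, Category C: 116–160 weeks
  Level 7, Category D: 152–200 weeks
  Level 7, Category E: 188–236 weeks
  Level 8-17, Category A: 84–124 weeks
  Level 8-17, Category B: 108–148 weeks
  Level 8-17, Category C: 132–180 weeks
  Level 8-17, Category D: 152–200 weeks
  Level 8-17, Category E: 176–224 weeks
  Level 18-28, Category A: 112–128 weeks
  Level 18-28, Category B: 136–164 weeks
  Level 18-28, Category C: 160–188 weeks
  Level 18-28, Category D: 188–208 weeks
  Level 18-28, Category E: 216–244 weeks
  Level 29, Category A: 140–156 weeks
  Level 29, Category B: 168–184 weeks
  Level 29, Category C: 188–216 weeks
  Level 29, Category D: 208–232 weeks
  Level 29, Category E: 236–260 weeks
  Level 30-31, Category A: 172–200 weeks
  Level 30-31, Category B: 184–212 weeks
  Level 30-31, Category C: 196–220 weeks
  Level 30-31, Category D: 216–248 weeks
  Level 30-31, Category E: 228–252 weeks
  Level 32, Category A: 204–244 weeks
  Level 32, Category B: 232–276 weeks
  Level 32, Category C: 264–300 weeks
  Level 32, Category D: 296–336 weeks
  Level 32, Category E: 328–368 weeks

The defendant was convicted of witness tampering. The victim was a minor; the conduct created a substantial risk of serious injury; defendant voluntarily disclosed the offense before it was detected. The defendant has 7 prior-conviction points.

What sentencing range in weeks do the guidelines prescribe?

108-148 weeks

Base offense level for witness tampering: 6.
R1 applies: 6 − 1 = 5.
R2 applies (level before this adjustment is 5 < 7, so +2): 5 + 2 = 7.
R3 applies (level before this adjustment is 7 < 12, so +2): 7 + 2 = 9.
R4 does not apply.
R5 does not apply.
Final offense level: 9.
Criminal history: 7 prior points → Category B (5-10).
Level 9 falls in the 8-17 band.
Grid: Level 8-17 × Category B = 108-148 weeks.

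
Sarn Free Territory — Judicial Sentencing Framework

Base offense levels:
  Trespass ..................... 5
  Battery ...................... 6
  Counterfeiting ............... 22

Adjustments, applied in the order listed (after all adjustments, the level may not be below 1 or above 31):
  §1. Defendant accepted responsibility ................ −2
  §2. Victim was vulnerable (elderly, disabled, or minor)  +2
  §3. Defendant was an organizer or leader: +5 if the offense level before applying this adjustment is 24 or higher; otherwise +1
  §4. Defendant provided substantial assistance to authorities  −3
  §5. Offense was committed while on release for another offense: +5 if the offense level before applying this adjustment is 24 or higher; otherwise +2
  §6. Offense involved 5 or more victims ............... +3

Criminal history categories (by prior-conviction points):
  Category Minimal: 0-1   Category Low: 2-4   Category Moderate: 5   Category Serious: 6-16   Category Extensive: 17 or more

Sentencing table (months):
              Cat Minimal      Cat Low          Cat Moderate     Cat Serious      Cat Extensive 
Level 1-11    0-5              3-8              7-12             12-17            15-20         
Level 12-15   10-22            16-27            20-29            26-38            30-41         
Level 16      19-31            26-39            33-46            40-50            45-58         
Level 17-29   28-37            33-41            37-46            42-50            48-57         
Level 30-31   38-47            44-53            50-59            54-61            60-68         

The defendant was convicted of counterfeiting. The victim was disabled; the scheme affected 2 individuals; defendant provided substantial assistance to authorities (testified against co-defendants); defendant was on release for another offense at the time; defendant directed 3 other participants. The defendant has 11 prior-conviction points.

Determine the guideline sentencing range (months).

Base offense level for counterfeiting: 22.
§2 applies: 22 + 2 = 24.
§3 applies (level before this adjustment is 24 ≥ 24, so +5): 24 + 5 = 29.
§4 applies: 29 − 3 = 26.
§5 applies (level before this adjustment is 26 ≥ 24, so +5): 26 + 5 = 31.
Final offense level: 31.
Criminal history: 11 prior points → Category Serious (6-16).
Level 31 falls in the 30-31 band.
Grid: Level 30-31 × Category Serious = 54-61 months.

54-61 months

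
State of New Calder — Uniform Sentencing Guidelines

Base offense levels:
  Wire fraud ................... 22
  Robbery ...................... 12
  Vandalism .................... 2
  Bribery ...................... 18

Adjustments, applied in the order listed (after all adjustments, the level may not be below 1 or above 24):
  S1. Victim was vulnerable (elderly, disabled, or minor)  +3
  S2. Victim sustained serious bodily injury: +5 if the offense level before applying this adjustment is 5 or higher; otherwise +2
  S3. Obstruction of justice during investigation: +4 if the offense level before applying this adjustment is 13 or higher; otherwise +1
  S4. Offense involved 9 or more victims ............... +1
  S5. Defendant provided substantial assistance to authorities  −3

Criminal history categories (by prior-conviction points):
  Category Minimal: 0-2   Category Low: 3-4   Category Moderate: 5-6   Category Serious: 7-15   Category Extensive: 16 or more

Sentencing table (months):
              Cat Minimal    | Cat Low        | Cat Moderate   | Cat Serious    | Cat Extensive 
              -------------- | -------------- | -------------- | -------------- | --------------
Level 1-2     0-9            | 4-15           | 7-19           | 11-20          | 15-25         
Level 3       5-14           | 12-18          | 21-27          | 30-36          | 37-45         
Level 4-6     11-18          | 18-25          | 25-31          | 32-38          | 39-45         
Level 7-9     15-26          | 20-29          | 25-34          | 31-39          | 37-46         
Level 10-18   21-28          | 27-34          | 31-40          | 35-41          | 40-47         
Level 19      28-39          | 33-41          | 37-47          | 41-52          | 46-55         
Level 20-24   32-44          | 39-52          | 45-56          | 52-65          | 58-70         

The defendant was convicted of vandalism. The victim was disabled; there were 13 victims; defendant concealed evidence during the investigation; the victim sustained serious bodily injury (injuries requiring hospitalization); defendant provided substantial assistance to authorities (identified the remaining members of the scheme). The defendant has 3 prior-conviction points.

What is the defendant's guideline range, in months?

Base offense level for vandalism: 2.
S1 applies: 2 + 3 = 5.
S2 applies (level before this adjustment is 5 ≥ 5, so +5): 5 + 5 = 10.
S3 applies (level before this adjustment is 10 < 13, so +1): 10 + 1 = 11.
S4 applies: 11 + 1 = 12.
S5 applies: 12 − 3 = 9.
Final offense level: 9.
Criminal history: 3 prior points → Category Low (3-4).
Level 9 falls in the 7-9 band.
Grid: Level 7-9 × Category Low = 20-29 months.

20-29 months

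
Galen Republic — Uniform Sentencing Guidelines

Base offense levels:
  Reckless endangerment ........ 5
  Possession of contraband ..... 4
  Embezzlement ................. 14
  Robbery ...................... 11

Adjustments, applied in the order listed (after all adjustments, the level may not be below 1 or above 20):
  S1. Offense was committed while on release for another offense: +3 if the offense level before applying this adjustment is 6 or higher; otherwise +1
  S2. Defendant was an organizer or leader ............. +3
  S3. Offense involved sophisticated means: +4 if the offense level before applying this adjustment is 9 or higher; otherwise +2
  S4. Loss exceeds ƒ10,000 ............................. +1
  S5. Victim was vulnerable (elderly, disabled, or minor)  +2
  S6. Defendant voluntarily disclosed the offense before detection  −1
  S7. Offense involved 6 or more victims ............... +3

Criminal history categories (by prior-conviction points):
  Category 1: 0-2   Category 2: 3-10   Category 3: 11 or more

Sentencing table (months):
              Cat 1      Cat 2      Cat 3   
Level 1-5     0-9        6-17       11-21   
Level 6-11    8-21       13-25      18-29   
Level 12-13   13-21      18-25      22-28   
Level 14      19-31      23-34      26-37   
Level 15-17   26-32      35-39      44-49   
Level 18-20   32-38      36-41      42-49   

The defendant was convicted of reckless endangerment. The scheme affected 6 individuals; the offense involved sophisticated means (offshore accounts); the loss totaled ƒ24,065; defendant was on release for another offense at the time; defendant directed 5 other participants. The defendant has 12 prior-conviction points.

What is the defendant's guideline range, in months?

44-49 months

Base offense level for reckless endangerment: 5.
S1 applies (level before this adjustment is 5 < 6, so +1): 5 + 1 = 6.
S2 applies: 6 + 3 = 9.
S3 applies (level before this adjustment is 9 ≥ 9, so +4): 9 + 4 = 13.
S4 applies: 13 + 1 = 14.
S5 does not apply.
S7 applies: 14 + 3 = 17.
Final offense level: 17.
Criminal history: 12 prior points → Category 3 (11+).
Level 17 falls in the 15-17 band.
Grid: Level 15-17 × Category 3 = 44-49 months.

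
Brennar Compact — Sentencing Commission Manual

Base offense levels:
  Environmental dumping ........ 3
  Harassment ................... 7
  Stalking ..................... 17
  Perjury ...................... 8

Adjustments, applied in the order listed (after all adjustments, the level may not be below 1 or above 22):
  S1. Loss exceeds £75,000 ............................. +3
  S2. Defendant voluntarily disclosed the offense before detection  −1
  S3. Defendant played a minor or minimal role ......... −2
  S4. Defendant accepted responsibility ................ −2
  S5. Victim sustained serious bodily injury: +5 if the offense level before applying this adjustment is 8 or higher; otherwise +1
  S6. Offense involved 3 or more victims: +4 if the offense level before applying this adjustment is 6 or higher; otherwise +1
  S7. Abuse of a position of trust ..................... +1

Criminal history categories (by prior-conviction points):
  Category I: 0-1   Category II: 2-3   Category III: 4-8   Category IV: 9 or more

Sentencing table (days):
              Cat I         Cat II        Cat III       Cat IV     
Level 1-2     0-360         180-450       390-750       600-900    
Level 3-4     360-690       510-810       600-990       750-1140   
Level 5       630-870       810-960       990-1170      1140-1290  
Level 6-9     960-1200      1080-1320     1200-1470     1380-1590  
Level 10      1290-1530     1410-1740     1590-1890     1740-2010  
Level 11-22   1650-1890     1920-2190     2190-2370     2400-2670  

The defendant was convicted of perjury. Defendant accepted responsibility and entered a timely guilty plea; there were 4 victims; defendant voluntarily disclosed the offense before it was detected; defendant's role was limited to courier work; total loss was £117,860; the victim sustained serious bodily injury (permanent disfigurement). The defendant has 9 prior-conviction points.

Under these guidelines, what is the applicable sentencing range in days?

2400-2670 days

Base offense level for perjury: 8.
S1 applies: 8 + 3 = 11.
S2 applies: 11 − 1 = 10.
S3 applies: 10 − 2 = 8.
S4 applies: 8 − 2 = 6.
S5 applies (level before this adjustment is 6 < 8, so +1): 6 + 1 = 7.
S6 applies (level before this adjustment is 7 ≥ 6, so +4): 7 + 4 = 11.
S7 does not apply.
Final offense level: 11.
Criminal history: 9 prior points → Category IV (9+).
Level 11 falls in the 11-22 band.
Grid: Level 11-22 × Category IV = 2400-2670 days.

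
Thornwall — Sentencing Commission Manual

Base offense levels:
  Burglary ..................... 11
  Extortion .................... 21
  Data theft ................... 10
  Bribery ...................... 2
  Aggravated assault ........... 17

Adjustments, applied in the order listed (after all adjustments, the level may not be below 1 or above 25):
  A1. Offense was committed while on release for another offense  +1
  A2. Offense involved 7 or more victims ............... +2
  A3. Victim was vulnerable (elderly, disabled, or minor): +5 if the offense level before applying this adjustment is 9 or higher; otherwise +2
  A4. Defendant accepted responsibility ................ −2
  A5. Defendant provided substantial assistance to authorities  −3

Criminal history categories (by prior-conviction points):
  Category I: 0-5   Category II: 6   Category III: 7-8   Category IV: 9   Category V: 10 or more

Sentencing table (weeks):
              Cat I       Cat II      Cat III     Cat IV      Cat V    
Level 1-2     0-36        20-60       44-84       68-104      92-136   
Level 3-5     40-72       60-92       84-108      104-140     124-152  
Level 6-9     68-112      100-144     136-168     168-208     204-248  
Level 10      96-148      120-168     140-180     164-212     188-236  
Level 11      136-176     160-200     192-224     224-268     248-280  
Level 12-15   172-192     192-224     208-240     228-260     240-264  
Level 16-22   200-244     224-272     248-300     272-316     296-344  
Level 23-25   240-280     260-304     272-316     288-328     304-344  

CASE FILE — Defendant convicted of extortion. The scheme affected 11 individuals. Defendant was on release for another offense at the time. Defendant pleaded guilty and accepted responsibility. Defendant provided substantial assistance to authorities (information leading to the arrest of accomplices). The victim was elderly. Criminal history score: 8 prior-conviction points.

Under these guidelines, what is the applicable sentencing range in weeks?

272-316 weeks

Base offense level for extortion: 21.
A1 applies: 21 + 1 = 22.
A2 applies: 22 + 2 = 24.
A3 applies (level before this adjustment is 24 ≥ 9, so +5): 24 + 5 = 29.
A4 applies: 29 − 2 = 27.
A5 applies: 27 − 3 = 24.
Final offense level: 24.
Criminal history: 8 prior points → Category III (7-8).
Level 24 falls in the 23-25 band.
Grid: Level 23-25 × Category III = 272-316 weeks.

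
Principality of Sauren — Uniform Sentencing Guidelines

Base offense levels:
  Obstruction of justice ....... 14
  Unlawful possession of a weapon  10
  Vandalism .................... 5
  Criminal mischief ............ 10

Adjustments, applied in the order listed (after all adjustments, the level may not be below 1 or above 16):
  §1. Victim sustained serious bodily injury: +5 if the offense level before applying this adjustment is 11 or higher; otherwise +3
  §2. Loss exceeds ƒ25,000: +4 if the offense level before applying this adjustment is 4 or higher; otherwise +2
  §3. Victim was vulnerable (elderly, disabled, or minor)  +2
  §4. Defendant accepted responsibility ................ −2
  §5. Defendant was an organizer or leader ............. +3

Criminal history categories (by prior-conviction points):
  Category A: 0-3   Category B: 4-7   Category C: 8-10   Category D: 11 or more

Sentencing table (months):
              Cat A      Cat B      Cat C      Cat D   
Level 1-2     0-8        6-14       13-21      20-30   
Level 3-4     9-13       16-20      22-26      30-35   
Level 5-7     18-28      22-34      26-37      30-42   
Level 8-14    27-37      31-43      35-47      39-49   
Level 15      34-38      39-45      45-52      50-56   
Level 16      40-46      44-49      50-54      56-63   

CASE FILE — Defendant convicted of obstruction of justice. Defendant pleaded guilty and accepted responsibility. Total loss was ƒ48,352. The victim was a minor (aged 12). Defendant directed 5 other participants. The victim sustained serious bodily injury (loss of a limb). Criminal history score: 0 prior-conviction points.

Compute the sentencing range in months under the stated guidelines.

40-46 months

Base offense level for obstruction of justice: 14.
§1 applies (level before this adjustment is 14 ≥ 11, so +5): 14 + 5 = 19.
§2 applies (level before this adjustment is 19 ≥ 4, so +4): 19 + 4 = 23.
§3 applies: 23 + 2 = 25.
§4 applies: 25 − 2 = 23.
§5 applies: 23 + 3 = 26.
Level 26 exceeds the maximum of 16; capped at 16.
Final offense level: 16.
Criminal history: 0 prior points → Category A (0-3).
Level 16 falls in the 16 band.
Grid: Level 16 × Category A = 40-46 months.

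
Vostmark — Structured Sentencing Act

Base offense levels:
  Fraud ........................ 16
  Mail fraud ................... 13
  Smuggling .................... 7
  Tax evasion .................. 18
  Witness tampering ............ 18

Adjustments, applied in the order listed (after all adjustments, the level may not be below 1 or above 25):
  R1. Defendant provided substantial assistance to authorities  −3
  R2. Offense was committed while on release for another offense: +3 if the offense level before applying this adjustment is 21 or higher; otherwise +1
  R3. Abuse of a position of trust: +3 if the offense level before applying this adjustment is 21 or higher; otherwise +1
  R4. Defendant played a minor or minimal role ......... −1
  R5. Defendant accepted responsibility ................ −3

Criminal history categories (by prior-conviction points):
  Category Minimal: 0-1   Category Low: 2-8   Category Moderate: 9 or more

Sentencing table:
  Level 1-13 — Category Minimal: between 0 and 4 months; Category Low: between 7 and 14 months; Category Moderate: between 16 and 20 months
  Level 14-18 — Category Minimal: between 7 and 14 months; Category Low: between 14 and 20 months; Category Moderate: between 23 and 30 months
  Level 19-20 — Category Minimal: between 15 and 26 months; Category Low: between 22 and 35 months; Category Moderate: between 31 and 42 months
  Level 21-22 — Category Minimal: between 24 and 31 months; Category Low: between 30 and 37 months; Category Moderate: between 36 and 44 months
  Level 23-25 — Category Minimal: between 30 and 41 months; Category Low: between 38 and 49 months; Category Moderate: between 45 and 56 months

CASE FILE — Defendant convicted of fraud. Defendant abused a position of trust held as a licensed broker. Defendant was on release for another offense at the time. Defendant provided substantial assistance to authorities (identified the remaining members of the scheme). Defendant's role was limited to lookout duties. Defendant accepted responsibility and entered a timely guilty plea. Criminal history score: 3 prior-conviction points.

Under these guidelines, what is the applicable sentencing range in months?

7-14 months

Base offense level for fraud: 16.
R1 applies: 16 − 3 = 13.
R2 applies (level before this adjustment is 13 < 21, so +1): 13 + 1 = 14.
R3 applies (level before this adjustment is 14 < 21, so +1): 14 + 1 = 15.
R4 applies: 15 − 1 = 14.
R5 applies: 14 − 3 = 11.
Final offense level: 11.
Criminal history: 3 prior points → Category Low (2-8).
Level 11 falls in the 1-13 band.
Grid: Level 1-13 × Category Low = 7-14 months.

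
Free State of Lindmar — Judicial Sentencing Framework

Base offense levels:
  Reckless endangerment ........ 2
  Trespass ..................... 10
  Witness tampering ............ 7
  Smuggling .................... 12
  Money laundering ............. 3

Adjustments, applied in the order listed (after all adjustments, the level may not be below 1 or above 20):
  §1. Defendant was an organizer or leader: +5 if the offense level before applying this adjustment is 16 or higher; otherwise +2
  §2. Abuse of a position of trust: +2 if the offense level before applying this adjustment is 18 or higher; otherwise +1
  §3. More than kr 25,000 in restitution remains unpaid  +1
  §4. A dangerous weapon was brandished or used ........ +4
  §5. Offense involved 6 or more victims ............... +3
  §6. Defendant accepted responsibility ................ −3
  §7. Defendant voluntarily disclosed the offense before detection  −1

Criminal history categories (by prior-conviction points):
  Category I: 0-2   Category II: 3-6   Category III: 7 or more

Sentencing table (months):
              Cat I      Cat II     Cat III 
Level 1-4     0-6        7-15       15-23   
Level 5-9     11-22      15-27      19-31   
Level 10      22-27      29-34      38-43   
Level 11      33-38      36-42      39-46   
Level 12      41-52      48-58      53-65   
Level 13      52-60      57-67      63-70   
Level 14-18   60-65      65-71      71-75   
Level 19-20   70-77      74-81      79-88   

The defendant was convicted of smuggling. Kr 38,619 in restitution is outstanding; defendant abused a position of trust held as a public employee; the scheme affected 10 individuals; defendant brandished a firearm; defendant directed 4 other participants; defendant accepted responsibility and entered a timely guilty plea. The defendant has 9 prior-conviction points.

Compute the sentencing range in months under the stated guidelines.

79-88 months

Base offense level for smuggling: 12.
§1 applies (level before this adjustment is 12 < 16, so +2): 12 + 2 = 14.
§2 applies (level before this adjustment is 14 < 18, so +1): 14 + 1 = 15.
§3 applies: 15 + 1 = 16.
§4 applies: 16 + 4 = 20.
§5 applies: 20 + 3 = 23.
§6 applies: 23 − 3 = 20.
§7 does not apply.
Final offense level: 20.
Criminal history: 9 prior points → Category III (7+).
Level 20 falls in the 19-20 band.
Grid: Level 19-20 × Category III = 79-88 months.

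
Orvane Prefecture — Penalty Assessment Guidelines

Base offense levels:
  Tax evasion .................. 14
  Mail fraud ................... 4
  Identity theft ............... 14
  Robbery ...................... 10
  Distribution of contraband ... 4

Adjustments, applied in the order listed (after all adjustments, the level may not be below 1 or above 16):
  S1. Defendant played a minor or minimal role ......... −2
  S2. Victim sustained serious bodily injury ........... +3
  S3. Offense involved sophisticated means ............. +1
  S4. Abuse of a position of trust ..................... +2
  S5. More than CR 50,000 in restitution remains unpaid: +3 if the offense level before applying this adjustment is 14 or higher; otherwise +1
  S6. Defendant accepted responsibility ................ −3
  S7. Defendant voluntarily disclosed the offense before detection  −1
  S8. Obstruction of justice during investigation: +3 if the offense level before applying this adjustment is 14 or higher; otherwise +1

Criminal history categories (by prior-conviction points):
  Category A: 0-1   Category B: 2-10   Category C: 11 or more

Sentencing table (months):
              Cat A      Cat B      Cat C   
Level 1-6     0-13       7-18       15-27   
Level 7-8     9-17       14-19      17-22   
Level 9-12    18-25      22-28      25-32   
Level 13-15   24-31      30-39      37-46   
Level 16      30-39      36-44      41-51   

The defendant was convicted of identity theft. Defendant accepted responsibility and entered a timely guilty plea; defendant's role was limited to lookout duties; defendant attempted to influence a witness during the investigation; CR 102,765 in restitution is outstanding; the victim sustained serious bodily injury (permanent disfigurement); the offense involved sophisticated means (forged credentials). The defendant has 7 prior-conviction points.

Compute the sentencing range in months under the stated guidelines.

36-44 months

Base offense level for identity theft: 14.
S1 applies: 14 − 2 = 12.
S2 applies: 12 + 3 = 15.
S3 applies: 15 + 1 = 16.
S5 applies (level before this adjustment is 16 ≥ 14, so +3): 16 + 3 = 19.
S6 applies: 19 − 3 = 16.
S8 applies (level before this adjustment is 16 ≥ 14, so +3): 16 + 3 = 19.
Level 19 exceeds the maximum of 16; capped at 16.
Final offense level: 16.
Criminal history: 7 prior points → Category B (2-10).
Level 16 falls in the 16 band.
Grid: Level 16 × Category B = 36-44 months.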